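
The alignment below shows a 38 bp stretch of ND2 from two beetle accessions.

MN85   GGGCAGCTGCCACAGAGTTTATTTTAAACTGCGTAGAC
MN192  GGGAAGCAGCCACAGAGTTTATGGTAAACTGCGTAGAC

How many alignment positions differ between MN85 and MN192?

The sequences differ at positions 4 (C/A), 8 (T/A), 23 (T/G), 24 (T/G).
That gives 4 mismatches out of 38 aligned sites, so the Hamming distance is 4.

4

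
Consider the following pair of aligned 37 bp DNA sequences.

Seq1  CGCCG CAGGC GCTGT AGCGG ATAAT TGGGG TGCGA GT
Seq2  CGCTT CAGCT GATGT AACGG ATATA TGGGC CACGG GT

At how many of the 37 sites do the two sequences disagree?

12

The sequences differ at positions 4 (C/T), 5 (G/T), 9 (G/C), 10 (C/T), 12 (C/A), 17 (G/A), 24 (A/T), 25 (T/A), 30 (G/C), 31 (T/C), 32 (G/A), 35 (A/G).
That gives 12 mismatches out of 37 aligned sites, so the Hamming distance is 12.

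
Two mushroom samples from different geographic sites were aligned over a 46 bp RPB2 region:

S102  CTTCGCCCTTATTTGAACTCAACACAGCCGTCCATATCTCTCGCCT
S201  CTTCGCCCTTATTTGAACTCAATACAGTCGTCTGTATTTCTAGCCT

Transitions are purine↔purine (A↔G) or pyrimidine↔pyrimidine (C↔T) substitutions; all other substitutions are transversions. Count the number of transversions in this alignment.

1

The sequences differ at positions 23 (C/T, transition), 28 (C/T, transition), 33 (C/T, transition), 34 (A/G, transition), 38 (C/T, transition), 42 (C/A, transversion).
Of the 6 differences, 5 transitions and 1 transversion, so the answer is 1.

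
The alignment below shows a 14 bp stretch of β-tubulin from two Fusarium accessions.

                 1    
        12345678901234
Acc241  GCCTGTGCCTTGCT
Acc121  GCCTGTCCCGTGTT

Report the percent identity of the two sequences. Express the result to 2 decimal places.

78.57%

Differing sites — 7:G/C; 10:T/G; 13:C/T.
11 of the 14 sites match, so the percent identity is 11/14 × 100 = 78.57%.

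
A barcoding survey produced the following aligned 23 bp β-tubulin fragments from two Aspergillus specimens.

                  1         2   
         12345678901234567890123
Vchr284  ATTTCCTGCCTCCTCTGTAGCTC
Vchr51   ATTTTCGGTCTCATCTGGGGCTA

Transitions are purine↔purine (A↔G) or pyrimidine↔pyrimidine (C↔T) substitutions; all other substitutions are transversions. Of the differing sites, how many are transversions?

4

The sequences differ at positions 5 (C/T, transition), 7 (T/G, transversion), 9 (C/T, transition), 13 (C/A, transversion), 18 (T/G, transversion), 19 (A/G, transition), 23 (C/A, transversion).
Of the 7 differences, 3 transitions and 4 transversions, so the answer is 4.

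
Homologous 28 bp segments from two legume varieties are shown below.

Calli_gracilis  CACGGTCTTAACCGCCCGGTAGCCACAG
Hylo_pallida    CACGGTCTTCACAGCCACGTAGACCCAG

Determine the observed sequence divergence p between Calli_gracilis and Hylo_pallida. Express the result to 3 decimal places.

0.214

The sequences differ at positions 10 (A/C), 13 (C/A), 17 (C/A), 18 (G/C), 23 (C/A), 25 (A/C).
There are 6 differences over 28 sites, so p = 6/28 = 0.214.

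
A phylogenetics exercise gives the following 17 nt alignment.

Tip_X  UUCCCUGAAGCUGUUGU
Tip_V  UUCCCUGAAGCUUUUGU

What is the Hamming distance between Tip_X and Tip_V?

A single mismatch occurs at site 13 (G↔U).
That gives 1 mismatch out of 17 aligned sites, so the Hamming distance is 1.

1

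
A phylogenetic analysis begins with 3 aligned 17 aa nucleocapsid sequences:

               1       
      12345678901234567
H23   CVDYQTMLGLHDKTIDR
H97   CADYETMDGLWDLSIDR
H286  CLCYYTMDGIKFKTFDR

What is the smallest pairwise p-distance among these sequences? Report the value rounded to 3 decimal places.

Pairwise Hamming distances:
  H23 vs H97: 6
  H23 vs H286: 8
  H97 vs H286: 9
The smallest is 6 mismatches, between H23 and H97; p = 6/17 = 0.353.

0.353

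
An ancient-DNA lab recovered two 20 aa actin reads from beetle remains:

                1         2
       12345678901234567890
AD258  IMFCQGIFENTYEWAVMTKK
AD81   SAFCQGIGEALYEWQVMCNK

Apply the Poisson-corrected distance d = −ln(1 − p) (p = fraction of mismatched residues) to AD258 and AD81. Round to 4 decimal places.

0.5108

The sequences differ at positions 1 (I/S), 2 (M/A), 8 (F/G), 10 (N/A), 11 (T/L), 15 (A/Q), 18 (T/C), 19 (K/N).
p = 8/20 = 0.400000.
d = −ln(1 − 0.400000) = −ln(0.600000) = 0.5108.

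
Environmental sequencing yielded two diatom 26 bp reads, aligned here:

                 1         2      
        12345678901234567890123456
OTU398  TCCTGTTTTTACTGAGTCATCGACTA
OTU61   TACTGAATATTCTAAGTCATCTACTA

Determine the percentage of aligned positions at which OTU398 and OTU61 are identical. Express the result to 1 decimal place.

73.1%

Differing sites — 2:C/A; 6:T/A; 7:T/A; 9:T/A; 11:A/T; 14:G/A; 22:G/T.
19 of the 26 sites match, so the percent identity is 19/26 × 100 = 73.1%.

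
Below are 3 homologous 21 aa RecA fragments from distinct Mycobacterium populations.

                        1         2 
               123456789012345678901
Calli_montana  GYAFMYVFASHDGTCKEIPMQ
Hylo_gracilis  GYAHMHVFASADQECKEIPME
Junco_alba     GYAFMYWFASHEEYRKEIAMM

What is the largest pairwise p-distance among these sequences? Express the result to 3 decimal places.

Pairwise Hamming distances:
  Calli_montana vs Hylo_gracilis: 6
  Calli_montana vs Junco_alba: 7
  Hylo_gracilis vs Junco_alba: 10
The largest is 10 mismatches, between Hylo_gracilis and Junco_alba; p = 10/21 = 0.476.

0.476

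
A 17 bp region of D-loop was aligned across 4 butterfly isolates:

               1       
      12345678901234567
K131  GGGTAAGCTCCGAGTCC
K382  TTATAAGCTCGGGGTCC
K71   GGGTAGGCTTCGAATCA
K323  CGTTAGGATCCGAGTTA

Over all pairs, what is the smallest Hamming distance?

4

Pairwise Hamming distances:
  K131 vs K382: 5
  K131 vs K71: 4
  K131 vs K323: 6
  K382 vs K71: 9
  K382 vs K323: 9
  K71 vs K323: 6
The smallest is 4, between K131 and K71.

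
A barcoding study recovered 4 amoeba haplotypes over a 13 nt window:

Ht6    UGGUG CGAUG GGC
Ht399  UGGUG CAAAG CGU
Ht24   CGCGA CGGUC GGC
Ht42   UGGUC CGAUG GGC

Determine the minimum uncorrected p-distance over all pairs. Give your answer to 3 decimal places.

Pairwise Hamming distances:
  Ht6 vs Ht399: 4
  Ht6 vs Ht24: 6
  Ht6 vs Ht42: 1
  Ht399 vs Ht24: 10
  Ht399 vs Ht42: 5
  Ht24 vs Ht42: 6
The smallest is 1 mismatch, between Ht6 and Ht42; p = 1/13 = 0.077.

0.077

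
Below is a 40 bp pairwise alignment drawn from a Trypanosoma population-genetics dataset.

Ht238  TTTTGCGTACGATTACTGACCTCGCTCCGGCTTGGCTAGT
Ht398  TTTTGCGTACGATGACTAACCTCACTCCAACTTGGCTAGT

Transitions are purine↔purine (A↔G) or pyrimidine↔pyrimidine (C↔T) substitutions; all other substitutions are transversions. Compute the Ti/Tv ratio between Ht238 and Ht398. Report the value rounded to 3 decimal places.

4.000

Differing sites — 14:T/G (Tv); 18:G/A (Ti); 24:G/A (Ti); 29:G/A (Ti); 30:G/A (Ti).
Of the 5 differences, 4 transitions and 1 transversion, so Ti/Tv = 4/1 = 4.000.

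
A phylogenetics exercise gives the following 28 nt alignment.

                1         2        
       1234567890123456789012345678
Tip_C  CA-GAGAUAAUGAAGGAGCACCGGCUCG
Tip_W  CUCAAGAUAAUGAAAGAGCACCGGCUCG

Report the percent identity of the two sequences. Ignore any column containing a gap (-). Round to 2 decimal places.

88.89%

Excluding the 1 gap column leaves 27 comparable sites.
Differing sites — 2:A/U; 4:G/A; 15:G/A.
24 of the 27 comparable sites match, so the percent identity is 24/27 × 100 = 88.89%.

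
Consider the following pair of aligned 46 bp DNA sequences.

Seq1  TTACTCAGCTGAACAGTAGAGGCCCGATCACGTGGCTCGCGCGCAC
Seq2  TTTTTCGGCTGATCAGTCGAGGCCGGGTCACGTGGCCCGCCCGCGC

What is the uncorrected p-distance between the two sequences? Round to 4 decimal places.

0.2174

Mismatches occur at site 3 (A→T), site 4 (C→T), site 7 (A→G), site 13 (A→T), site 18 (A→C), site 25 (C→G), site 27 (A→G), site 37 (T→C), site 41 (G→C), site 45 (A→G).
There are 10 differences over 46 sites, so p = 10/46 = 0.2174.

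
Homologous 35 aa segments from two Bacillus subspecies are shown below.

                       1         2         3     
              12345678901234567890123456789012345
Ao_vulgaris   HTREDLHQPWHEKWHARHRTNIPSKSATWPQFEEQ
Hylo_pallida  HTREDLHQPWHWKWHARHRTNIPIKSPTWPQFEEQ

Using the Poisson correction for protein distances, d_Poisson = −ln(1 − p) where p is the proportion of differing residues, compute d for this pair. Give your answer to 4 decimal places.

0.0896

Mismatches occur at site 12 (E/W), site 24 (S/I), site 27 (A/P).
p = 3/35 = 0.085714.
d = −ln(1 − 0.085714) = −ln(0.914286) = 0.0896.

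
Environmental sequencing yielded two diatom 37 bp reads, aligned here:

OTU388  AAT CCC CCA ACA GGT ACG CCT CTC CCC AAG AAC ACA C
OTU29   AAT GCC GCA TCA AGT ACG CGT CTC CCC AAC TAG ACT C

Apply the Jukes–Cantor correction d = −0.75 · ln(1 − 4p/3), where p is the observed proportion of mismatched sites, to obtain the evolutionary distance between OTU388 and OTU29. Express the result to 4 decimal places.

Differing sites — 4:C/G; 7:C/G; 10:A/T; 13:G/A; 20:C/G; 30:G/C; 31:A/T; 33:C/G; 36:A/T.
p = 9/37 = 0.243243.
d = −0.75 · ln(1 − (4/3)·0.243243) = −0.75 · ln(0.675676) = −0.75 · (-0.392042) = 0.2940.

0.2940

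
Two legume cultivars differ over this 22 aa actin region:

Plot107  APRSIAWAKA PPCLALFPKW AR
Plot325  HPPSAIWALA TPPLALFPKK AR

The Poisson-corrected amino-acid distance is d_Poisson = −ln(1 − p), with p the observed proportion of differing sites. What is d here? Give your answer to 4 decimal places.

Differing sites — 1:A/H; 3:R/P; 5:I/A; 6:A/I; 9:K/L; 11:P/T; 13:C/P; 20:W/K.
p = 8/22 = 0.363636.
d = −ln(1 − 0.363636) = −ln(0.636364) = 0.4520.

0.4520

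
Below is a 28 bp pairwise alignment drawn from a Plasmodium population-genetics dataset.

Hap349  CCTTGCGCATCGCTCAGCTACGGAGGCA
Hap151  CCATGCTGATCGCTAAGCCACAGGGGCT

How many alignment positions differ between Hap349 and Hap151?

8

Mismatches occur at site 3 (T→A), site 7 (G→T), site 8 (C→G), site 15 (C→A), site 19 (T→C), site 22 (G→A), site 24 (A→G), site 28 (A→T).
That gives 8 mismatches out of 28 aligned sites, so the Hamming distance is 8.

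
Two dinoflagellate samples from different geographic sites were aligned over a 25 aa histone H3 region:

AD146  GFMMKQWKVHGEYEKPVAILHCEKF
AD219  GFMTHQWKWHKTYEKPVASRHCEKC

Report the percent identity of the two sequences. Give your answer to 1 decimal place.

Differing sites — 4:M/T; 5:K/H; 9:V/W; 11:G/K; 12:E/T; 19:I/S; 20:L/R; 25:F/C.
17 of the 25 sites match, so the percent identity is 17/25 × 100 = 68.0%.

68.0%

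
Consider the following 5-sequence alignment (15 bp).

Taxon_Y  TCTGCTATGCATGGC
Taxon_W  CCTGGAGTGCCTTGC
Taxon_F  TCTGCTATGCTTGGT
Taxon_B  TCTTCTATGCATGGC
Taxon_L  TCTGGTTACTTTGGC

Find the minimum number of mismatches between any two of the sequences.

1

Pairwise Hamming distances:
  Taxon_Y vs Taxon_W: 6
  Taxon_Y vs Taxon_F: 2
  Taxon_Y vs Taxon_B: 1
  Taxon_Y vs Taxon_L: 6
  Taxon_W vs Taxon_F: 7
  Taxon_W vs Taxon_B: 7
  Taxon_W vs Taxon_L: 8
  Taxon_F vs Taxon_B: 3
  Taxon_F vs Taxon_L: 6
  Taxon_B vs Taxon_L: 7
The smallest is 1, between Taxon_Y and Taxon_B.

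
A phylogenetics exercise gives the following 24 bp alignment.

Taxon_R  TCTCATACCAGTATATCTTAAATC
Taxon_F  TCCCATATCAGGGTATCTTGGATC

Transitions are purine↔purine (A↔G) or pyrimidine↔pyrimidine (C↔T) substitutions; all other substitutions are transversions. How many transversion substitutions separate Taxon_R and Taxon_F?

1

Mismatches occur at site 3 (T↔C, transition), site 8 (C↔T, transition), site 12 (T↔G, transversion), site 13 (A↔G, transition), site 20 (A↔G, transition), site 21 (A↔G, transition).
Of the 6 differences, 5 transitions and 1 transversion, so the answer is 1.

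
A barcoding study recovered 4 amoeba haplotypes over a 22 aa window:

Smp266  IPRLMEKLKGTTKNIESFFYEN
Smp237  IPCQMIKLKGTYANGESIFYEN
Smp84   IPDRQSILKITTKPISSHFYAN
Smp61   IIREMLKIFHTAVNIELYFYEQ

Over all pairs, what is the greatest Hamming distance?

Pairwise Hamming distances:
  Smp266 vs Smp237: 7
  Smp266 vs Smp84: 10
  Smp266 vs Smp61: 11
  Smp237 vs Smp84: 13
  Smp237 vs Smp61: 13
  Smp84 vs Smp61: 17
The largest is 17, between Smp84 and Smp61.

17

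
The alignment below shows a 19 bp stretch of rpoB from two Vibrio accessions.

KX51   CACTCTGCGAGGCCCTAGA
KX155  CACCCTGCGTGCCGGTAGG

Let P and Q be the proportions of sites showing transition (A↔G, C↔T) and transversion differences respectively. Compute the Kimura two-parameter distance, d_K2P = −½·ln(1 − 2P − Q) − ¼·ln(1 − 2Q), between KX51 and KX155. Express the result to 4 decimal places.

0.4099

Mismatches occur at site 4 (T↔C, transition), site 10 (A↔T, transversion), site 12 (G↔C, transversion), site 14 (C↔G, transversion), site 15 (C↔G, transversion), site 19 (A↔G, transition).
Of the 6 differences, 2 transitions and 4 transversions over 19 sites: P = 2/19 = 0.105263, Q = 4/19 = 0.210526.
d = −0.5·ln(0.578948) − 0.25·ln(0.578948) = −0.5·(-0.546543) − 0.25·(-0.546543) = 0.4099.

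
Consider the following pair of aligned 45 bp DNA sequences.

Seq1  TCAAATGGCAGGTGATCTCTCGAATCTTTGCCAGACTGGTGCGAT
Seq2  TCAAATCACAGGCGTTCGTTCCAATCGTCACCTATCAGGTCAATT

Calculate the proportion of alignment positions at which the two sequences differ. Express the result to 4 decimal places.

The sequences differ at positions 7 (G/C), 8 (G/A), 13 (T/C), 15 (A/T), 18 (T/G), 19 (C/T), 22 (G/C), 27 (T/G), 29 (T/C), 30 (G/A), 33 (A/T), 34 (G/A), 35 (A/T), 37 (T/A), 41 (G/C), 42 (C/A), 43 (G/A), 44 (A/T).
There are 18 differences over 45 sites, so p = 18/45 = 0.4000.

0.4000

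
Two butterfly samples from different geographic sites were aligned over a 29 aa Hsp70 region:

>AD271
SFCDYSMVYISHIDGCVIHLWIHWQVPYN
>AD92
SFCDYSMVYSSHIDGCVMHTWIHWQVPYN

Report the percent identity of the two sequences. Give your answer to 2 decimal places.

89.66%

Mismatches occur at site 10 (I→S), site 18 (I→M), site 20 (L→T).
26 of the 29 sites match, so the percent identity is 26/29 × 100 = 89.66%.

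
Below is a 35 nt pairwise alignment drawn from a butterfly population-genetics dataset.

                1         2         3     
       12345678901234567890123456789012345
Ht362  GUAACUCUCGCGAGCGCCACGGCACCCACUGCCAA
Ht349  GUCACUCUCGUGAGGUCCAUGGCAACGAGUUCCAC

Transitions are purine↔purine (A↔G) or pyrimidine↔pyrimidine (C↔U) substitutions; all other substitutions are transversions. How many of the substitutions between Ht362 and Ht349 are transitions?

2

The sequences differ at positions 3 (A/C, transversion), 11 (C/U, transition), 15 (C/G, transversion), 16 (G/U, transversion), 20 (C/U, transition), 25 (C/A, transversion), 27 (C/G, transversion), 29 (C/G, transversion), 31 (G/U, transversion), 35 (A/C, transversion).
Of the 10 differences, 2 transitions and 8 transversions, so the answer is 2.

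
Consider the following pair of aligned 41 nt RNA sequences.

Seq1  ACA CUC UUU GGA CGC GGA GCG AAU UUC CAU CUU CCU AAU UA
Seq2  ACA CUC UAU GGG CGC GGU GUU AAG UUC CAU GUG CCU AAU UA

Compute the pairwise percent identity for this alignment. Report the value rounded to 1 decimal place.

80.5%

The sequences differ at positions 8 (U/A), 12 (A/G), 18 (A/U), 20 (C/U), 21 (G/U), 24 (U/G), 31 (C/G), 33 (U/G).
33 of the 41 sites match, so the percent identity is 33/41 × 100 = 80.5%.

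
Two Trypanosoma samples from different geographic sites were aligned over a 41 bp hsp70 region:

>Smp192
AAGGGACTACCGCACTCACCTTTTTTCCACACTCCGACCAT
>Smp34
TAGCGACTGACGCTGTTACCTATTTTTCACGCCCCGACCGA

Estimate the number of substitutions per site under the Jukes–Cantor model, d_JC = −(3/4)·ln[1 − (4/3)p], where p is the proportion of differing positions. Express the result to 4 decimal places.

The sequences differ at positions 1 (A/T), 4 (G/C), 9 (A/G), 10 (C/A), 14 (A/T), 15 (C/G), 17 (C/T), 22 (T/A), 27 (C/T), 31 (A/G), 33 (T/C), 40 (A/G), 41 (T/A).
p = 13/41 = 0.317073.
d = −0.75 · ln(1 − (4/3)·0.317073) = −0.75 · ln(0.577236) = −0.75 · (-0.549504) = 0.4121.

0.4121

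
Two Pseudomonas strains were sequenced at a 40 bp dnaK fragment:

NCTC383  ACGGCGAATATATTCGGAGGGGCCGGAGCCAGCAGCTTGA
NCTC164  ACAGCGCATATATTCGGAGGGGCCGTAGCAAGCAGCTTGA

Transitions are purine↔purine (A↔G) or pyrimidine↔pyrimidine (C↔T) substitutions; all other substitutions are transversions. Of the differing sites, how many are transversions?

Differing sites — 3:G/A (Ti); 7:A/C (Tv); 26:G/T (Tv); 30:C/A (Tv).
Of the 4 differences, 1 transition and 3 transversions, so the answer is 3.

3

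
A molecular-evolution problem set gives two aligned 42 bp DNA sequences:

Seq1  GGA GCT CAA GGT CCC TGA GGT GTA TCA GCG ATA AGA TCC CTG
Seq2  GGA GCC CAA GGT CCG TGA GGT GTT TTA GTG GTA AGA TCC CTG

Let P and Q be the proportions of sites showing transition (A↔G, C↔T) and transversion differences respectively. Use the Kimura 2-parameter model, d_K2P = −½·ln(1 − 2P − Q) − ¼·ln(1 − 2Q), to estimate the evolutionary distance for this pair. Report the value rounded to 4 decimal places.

Differing sites — 6:T/C (Ti); 15:C/G (Tv); 24:A/T (Tv); 26:C/T (Ti); 29:C/T (Ti); 31:A/G (Ti).
Of the 6 differences, 4 transitions and 2 transversions over 42 sites: P = 4/42 = 0.095238, Q = 2/42 = 0.047619.
d = −0.5·ln(0.761905) − 0.25·ln(0.904762) = −0.5·(-0.271933) − 0.25·(-0.100083) = 0.1610.

0.1610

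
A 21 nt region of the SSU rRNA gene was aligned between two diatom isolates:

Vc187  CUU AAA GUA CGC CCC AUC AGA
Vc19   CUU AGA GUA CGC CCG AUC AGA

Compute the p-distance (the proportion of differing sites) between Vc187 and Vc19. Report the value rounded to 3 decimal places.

0.095

The sequences differ at positions 5 (A/G), 15 (C/G).
There are 2 differences over 21 sites, so p = 2/21 = 0.095.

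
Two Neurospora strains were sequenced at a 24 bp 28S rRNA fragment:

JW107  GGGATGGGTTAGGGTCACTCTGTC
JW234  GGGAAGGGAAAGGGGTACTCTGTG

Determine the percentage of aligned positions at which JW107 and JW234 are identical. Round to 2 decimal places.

75.00%

Differing sites — 5:T/A; 9:T/A; 10:T/A; 15:T/G; 16:C/T; 24:C/G.
18 of the 24 sites match, so the percent identity is 18/24 × 100 = 75.00%.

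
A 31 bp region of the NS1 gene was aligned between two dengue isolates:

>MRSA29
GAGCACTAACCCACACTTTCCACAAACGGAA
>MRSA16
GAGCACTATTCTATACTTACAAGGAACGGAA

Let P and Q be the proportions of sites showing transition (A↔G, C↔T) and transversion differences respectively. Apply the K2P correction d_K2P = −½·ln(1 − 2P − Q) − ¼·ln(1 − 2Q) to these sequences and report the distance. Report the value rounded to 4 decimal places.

0.3194

Mismatches occur at site 9 (A/T, transversion), site 10 (C/T, transition), site 12 (C/T, transition), site 14 (C/T, transition), site 19 (T/A, transversion), site 21 (C/A, transversion), site 23 (C/G, transversion), site 24 (A/G, transition).
Of the 8 differences, 4 transitions and 4 transversions over 31 sites: P = 4/31 = 0.129032, Q = 4/31 = 0.129032.
d = −0.5·ln(0.612904) − 0.25·ln(0.741936) = −0.5·(-0.489547) − 0.25·(-0.298492) = 0.3194.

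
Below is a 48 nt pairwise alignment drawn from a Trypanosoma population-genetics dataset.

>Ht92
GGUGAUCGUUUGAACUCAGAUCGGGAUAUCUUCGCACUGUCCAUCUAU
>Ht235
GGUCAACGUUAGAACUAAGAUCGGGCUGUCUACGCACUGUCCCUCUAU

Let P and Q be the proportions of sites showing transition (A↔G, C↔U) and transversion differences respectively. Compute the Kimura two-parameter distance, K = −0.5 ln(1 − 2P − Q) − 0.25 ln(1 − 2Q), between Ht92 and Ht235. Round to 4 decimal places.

0.1900

Mismatches occur at site 4 (G→C, transversion), site 6 (U→A, transversion), site 11 (U→A, transversion), site 17 (C→A, transversion), site 26 (A→C, transversion), site 28 (A→G, transition), site 32 (U→A, transversion), site 43 (A→C, transversion).
Of the 8 differences, 1 transition and 7 transversions over 48 sites: P = 1/48 = 0.020833, Q = 7/48 = 0.145833.
d = −0.5·ln(0.812501) − 0.25·ln(0.708334) = −0.5·(-0.207638) − 0.25·(-0.344840) = 0.1900.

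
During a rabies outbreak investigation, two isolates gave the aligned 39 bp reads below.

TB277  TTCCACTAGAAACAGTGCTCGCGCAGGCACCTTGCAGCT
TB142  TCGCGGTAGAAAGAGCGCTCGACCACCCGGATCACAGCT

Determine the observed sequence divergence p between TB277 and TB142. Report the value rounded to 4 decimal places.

0.3846

Mismatches occur at site 2 (T→C), site 3 (C→G), site 5 (A→G), site 6 (C→G), site 13 (C→G), site 16 (T→C), site 22 (C→A), site 23 (G→C), site 26 (G→C), site 27 (G→C), site 29 (A→G), site 30 (C→G), site 31 (C→A), site 33 (T→C), site 34 (G→A).
There are 15 differences over 39 sites, so p = 15/39 = 0.3846.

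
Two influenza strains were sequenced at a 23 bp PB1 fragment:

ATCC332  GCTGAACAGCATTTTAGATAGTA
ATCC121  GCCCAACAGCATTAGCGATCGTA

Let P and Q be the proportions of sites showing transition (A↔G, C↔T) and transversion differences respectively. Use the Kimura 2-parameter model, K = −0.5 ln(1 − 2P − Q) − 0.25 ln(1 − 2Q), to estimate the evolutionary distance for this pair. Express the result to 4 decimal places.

0.3241

Mismatches occur at site 3 (T→C, transition), site 4 (G→C, transversion), site 14 (T→A, transversion), site 15 (T→G, transversion), site 16 (A→C, transversion), site 20 (A→C, transversion).
Of the 6 differences, 1 transition and 5 transversions over 23 sites: P = 1/23 = 0.043478, Q = 5/23 = 0.217391.
d = −0.5·ln(0.695653) − 0.25·ln(0.565218) = −0.5·(-0.362904) − 0.25·(-0.570544) = 0.3241.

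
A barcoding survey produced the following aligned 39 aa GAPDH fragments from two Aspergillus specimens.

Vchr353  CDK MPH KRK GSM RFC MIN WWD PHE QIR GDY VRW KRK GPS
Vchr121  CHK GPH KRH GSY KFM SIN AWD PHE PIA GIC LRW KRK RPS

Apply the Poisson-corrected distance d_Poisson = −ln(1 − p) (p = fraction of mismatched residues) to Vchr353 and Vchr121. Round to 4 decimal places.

The sequences differ at positions 2 (D/H), 4 (M/G), 9 (K/H), 12 (M/Y), 13 (R/K), 15 (C/M), 16 (M/S), 19 (W/A), 25 (Q/P), 27 (R/A), 29 (D/I), 30 (Y/C), 31 (V/L), 37 (G/R).
p = 14/39 = 0.358974.
d = −ln(1 − 0.358974) = −ln(0.641026) = 0.4447.

0.4447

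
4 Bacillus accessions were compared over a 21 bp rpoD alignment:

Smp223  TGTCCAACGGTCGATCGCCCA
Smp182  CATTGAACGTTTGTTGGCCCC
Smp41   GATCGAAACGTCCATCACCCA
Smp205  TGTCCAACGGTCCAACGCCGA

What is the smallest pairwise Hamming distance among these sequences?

Pairwise Hamming distances:
  Smp223 vs Smp182: 9
  Smp223 vs Smp41: 7
  Smp223 vs Smp205: 3
  Smp182 vs Smp41: 11
  Smp182 vs Smp205: 12
  Smp41 vs Smp205: 8
The smallest is 3, between Smp223 and Smp205.

3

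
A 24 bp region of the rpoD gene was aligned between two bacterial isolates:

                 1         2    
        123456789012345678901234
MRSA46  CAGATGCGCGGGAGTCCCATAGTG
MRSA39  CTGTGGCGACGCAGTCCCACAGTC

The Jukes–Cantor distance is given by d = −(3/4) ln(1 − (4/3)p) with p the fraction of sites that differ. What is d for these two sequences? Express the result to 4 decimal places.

The sequences differ at positions 2 (A/T), 4 (A/T), 5 (T/G), 9 (C/A), 10 (G/C), 12 (G/C), 20 (T/C), 24 (G/C).
p = 8/24 = 0.333333.
d = −0.75 · ln(1 − (4/3)·0.333333) = −0.75 · ln(0.555556) = −0.75 · (-0.587786) = 0.4408.

0.4408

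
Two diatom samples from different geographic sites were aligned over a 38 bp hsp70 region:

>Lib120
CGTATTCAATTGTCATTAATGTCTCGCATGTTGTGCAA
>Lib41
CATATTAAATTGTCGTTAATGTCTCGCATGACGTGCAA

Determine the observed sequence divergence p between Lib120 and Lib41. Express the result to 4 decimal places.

0.1316

Mismatches occur at site 2 (G/A), site 7 (C/A), site 15 (A/G), site 31 (T/A), site 32 (T/C).
There are 5 differences over 38 sites, so p = 5/38 = 0.1316.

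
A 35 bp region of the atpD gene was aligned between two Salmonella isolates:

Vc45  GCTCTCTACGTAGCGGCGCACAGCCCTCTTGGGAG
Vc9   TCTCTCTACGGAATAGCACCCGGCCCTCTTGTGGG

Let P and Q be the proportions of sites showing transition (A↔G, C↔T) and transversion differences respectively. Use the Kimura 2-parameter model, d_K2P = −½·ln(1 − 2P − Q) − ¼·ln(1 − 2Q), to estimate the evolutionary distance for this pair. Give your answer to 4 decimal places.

Differing sites — 1:G/T (Tv); 11:T/G (Tv); 13:G/A (Ti); 14:C/T (Ti); 15:G/A (Ti); 18:G/A (Ti); 20:A/C (Tv); 22:A/G (Ti); 32:G/T (Tv); 34:A/G (Ti).
Of the 10 differences, 6 transitions and 4 transversions over 35 sites: P = 6/35 = 0.171429, Q = 4/35 = 0.114286.
d = −0.5·ln(0.542856) − 0.25·ln(0.771428) = −0.5·(-0.610911) − 0.25·(-0.259512) = 0.3703.

0.3703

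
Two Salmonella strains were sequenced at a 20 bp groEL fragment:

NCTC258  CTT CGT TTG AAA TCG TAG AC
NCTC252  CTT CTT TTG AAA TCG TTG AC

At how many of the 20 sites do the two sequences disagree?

Differing sites — 5:G/T; 17:A/T.
That gives 2 mismatches out of 20 aligned sites, so the Hamming distance is 2.

2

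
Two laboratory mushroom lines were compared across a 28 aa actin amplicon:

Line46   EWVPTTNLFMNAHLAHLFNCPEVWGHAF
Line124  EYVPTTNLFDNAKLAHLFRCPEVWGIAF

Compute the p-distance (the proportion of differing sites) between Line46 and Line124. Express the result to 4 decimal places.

Mismatches occur at site 2 (W/Y), site 10 (M/D), site 13 (H/K), site 19 (N/R), site 26 (H/I).
There are 5 differences over 28 sites, so p = 5/28 = 0.1786.

0.1786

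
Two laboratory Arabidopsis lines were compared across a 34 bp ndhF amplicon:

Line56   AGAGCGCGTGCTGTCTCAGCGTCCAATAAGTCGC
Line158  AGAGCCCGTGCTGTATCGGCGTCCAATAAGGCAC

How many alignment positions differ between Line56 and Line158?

The sequences differ at positions 6 (G/C), 15 (C/A), 18 (A/G), 31 (T/G), 33 (G/A).
That gives 5 mismatches out of 34 aligned sites, so the Hamming distance is 5.

5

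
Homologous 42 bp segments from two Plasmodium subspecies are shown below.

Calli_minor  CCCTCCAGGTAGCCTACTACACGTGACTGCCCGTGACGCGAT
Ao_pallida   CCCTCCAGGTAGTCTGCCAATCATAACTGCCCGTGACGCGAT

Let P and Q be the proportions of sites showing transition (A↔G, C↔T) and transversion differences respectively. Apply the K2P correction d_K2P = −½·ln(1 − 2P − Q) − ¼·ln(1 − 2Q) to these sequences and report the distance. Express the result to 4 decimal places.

Differing sites — 13:C/T (Ti); 16:A/G (Ti); 18:T/C (Ti); 20:C/A (Tv); 21:A/T (Tv); 23:G/A (Ti); 25:G/A (Ti).
Of the 7 differences, 5 transitions and 2 transversions over 42 sites: P = 5/42 = 0.119048, Q = 2/42 = 0.047619.
d = −0.5·ln(0.714285) − 0.25·ln(0.904762) = −0.5·(-0.336473) − 0.25·(-0.100083) = 0.1933.

0.1933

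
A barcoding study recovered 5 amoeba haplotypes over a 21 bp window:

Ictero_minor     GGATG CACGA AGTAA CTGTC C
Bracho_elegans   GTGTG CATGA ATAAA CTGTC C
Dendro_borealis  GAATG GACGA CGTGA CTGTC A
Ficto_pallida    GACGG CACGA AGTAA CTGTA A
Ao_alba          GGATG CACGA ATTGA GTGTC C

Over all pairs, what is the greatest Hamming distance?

Pairwise Hamming distances:
  Ictero_minor vs Bracho_elegans: 5
  Ictero_minor vs Dendro_borealis: 5
  Ictero_minor vs Ficto_pallida: 5
  Ictero_minor vs Ao_alba: 3
  Bracho_elegans vs Dendro_borealis: 9
  Bracho_elegans vs Ficto_pallida: 8
  Bracho_elegans vs Ao_alba: 6
  Dendro_borealis vs Ficto_pallida: 6
  Dendro_borealis vs Ao_alba: 6
  Ficto_pallida vs Ao_alba: 8
The largest is 9, between Bracho_elegans and Dendro_borealis.

9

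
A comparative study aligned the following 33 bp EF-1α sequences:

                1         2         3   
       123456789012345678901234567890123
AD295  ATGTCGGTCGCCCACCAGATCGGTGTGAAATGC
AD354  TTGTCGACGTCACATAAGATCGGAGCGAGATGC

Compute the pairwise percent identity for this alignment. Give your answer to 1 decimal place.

Differing sites — 1:A/T; 7:G/A; 8:T/C; 9:C/G; 10:G/T; 12:C/A; 15:C/T; 16:C/A; 24:T/A; 26:T/C; 29:A/G.
22 of the 33 sites match, so the percent identity is 22/33 × 100 = 66.7%.

66.7%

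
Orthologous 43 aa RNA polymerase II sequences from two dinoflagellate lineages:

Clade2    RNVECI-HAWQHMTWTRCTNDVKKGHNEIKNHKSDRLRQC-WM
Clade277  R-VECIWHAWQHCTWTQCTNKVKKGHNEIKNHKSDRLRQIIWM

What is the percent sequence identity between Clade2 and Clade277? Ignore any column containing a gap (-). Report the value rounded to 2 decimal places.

Excluding the 3 gap columns leaves 40 comparable sites.
Mismatches occur at site 13 (M/C), site 17 (R/Q), site 21 (D/K), site 40 (C/I).
36 of the 40 comparable sites match, so the percent identity is 36/40 × 100 = 90.00%.

90.00%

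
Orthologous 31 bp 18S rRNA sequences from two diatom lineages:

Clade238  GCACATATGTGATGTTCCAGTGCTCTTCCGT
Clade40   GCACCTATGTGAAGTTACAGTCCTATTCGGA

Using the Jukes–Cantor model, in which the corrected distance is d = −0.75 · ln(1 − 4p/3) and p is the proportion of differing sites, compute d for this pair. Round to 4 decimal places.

Differing sites — 5:A/C; 13:T/A; 17:C/A; 22:G/C; 25:C/A; 29:C/G; 31:T/A.
p = 7/31 = 0.225806.
d = −0.75 · ln(1 − (4/3)·0.225806) = −0.75 · ln(0.698925) = −0.75 · (-0.358212) = 0.2687.

0.2687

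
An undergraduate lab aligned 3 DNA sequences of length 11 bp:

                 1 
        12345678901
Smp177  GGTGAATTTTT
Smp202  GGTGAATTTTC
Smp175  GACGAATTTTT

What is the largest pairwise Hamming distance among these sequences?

Pairwise Hamming distances:
  Smp177 vs Smp202: 1
  Smp177 vs Smp175: 2
  Smp202 vs Smp175: 3
The largest is 3, between Smp202 and Smp175.

3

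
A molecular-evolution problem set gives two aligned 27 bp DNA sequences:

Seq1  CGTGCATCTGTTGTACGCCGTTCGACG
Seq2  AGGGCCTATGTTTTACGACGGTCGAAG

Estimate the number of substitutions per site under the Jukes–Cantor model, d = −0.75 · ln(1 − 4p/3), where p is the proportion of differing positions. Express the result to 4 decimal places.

0.3770

Differing sites — 1:C/A; 3:T/G; 6:A/C; 8:C/A; 13:G/T; 18:C/A; 21:T/G; 26:C/A.
p = 8/27 = 0.296296.
d = −0.75 · ln(1 − (4/3)·0.296296) = −0.75 · ln(0.604939) = −0.75 · (-0.502628) = 0.3770.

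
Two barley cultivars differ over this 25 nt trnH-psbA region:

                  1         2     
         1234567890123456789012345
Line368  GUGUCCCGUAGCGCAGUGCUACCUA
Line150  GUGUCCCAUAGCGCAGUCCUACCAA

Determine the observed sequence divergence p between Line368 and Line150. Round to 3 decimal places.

Differing sites — 8:G/A; 18:G/C; 24:U/A.
There are 3 differences over 25 sites, so p = 3/25 = 0.120.

0.120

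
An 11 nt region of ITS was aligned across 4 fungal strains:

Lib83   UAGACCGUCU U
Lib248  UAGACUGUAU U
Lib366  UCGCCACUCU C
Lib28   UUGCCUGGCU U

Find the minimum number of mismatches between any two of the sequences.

Pairwise Hamming distances:
  Lib83 vs Lib248: 2
  Lib83 vs Lib366: 5
  Lib83 vs Lib28: 4
  Lib248 vs Lib366: 6
  Lib248 vs Lib28: 4
  Lib366 vs Lib28: 5
The smallest is 2, between Lib83 and Lib248.

2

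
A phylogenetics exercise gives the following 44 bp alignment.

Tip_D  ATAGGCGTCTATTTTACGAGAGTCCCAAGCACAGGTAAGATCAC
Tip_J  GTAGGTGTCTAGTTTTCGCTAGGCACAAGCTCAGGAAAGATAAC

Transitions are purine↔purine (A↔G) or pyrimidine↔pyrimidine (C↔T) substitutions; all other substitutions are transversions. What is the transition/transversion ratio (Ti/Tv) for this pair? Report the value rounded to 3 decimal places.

The sequences differ at positions 1 (A/G, transition), 6 (C/T, transition), 12 (T/G, transversion), 16 (A/T, transversion), 19 (A/C, transversion), 20 (G/T, transversion), 23 (T/G, transversion), 25 (C/A, transversion), 31 (A/T, transversion), 36 (T/A, transversion), 42 (C/A, transversion).
Of the 11 differences, 2 transitions and 9 transversions, so Ti/Tv = 2/9 = 0.222.

0.222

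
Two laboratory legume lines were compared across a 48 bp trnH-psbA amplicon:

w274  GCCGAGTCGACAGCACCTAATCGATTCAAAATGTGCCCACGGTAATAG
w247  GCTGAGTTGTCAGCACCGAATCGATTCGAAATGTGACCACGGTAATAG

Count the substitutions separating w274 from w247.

6

The sequences differ at positions 3 (C/T), 8 (C/T), 10 (A/T), 18 (T/G), 28 (A/G), 36 (C/A).
That gives 6 mismatches out of 48 aligned sites, so the Hamming distance is 6.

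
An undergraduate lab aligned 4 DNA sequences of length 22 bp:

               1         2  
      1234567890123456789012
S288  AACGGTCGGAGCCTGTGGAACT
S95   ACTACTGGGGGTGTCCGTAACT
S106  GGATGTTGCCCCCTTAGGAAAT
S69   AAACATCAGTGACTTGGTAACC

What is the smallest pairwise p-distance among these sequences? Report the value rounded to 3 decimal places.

Pairwise Hamming distances:
  S288 vs S95: 11
  S288 vs S106: 11
  S288 vs S69: 10
  S95 vs S106: 15
  S95 vs S69: 12
  S106 vs S69: 14
The smallest is 10 mismatches, between S288 and S69; p = 10/22 = 0.455.

0.455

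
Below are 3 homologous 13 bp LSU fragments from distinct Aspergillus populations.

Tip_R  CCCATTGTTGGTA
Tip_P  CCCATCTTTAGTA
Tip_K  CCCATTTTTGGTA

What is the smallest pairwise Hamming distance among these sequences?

Pairwise Hamming distances:
  Tip_R vs Tip_P: 3
  Tip_R vs Tip_K: 1
  Tip_P vs Tip_K: 2
The smallest is 1, between Tip_R and Tip_K.

1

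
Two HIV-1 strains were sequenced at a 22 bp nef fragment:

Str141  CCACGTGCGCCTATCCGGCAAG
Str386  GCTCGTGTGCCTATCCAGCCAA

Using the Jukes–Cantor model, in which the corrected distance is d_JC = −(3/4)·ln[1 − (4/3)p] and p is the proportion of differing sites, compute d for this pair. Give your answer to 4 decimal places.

The sequences differ at positions 1 (C/G), 3 (A/T), 8 (C/T), 17 (G/A), 20 (A/C), 22 (G/A).
p = 6/22 = 0.272727.
d = −0.75 · ln(1 − (4/3)·0.272727) = −0.75 · ln(0.636364) = −0.75 · (-0.451985) = 0.3390.

0.3390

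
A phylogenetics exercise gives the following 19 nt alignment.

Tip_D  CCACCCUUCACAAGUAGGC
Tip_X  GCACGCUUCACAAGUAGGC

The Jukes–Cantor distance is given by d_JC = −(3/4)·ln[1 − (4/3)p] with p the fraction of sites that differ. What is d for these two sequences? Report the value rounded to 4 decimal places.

Mismatches occur at site 1 (C/G), site 5 (C/G).
p = 2/19 = 0.105263.
d = −0.75 · ln(1 − (4/3)·0.105263) = −0.75 · ln(0.859649) = −0.75 · (-0.151231) = 0.1134.

0.1134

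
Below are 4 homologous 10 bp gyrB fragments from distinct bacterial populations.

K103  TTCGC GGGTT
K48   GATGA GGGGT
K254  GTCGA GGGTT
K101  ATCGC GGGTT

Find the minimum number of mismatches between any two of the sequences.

Pairwise Hamming distances:
  K103 vs K48: 5
  K103 vs K254: 2
  K103 vs K101: 1
  K48 vs K254: 3
  K48 vs K101: 5
  K254 vs K101: 2
The smallest is 1, between K103 and K101.

1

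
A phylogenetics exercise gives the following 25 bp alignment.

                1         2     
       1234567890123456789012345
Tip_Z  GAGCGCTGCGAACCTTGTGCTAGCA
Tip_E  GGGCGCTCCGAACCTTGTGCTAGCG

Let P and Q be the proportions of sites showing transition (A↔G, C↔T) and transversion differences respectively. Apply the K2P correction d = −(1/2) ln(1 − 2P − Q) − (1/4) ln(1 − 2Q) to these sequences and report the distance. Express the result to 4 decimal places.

0.1324

Mismatches occur at site 2 (A↔G, transition), site 8 (G↔C, transversion), site 25 (A↔G, transition).
Of the 3 differences, 2 transitions and 1 transversion over 25 sites: P = 2/25 = 0.080000, Q = 1/25 = 0.040000.
d = −0.5·ln(0.800000) − 0.25·ln(0.920000) = −0.5·(-0.223144) − 0.25·(-0.083382) = 0.1324.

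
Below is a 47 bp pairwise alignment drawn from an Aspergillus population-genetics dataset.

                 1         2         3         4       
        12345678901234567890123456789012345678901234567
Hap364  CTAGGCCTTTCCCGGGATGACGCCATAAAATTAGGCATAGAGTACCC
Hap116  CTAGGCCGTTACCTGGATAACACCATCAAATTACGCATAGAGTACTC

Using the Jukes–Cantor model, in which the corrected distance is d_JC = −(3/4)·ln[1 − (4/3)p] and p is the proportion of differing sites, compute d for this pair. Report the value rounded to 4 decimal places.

0.1931

The sequences differ at positions 8 (T/G), 11 (C/A), 14 (G/T), 19 (G/A), 22 (G/A), 27 (A/C), 34 (G/C), 46 (C/T).
p = 8/47 = 0.170213.
d = −0.75 · ln(1 − (4/3)·0.170213) = −0.75 · ln(0.773049) = −0.75 · (-0.257413) = 0.1931.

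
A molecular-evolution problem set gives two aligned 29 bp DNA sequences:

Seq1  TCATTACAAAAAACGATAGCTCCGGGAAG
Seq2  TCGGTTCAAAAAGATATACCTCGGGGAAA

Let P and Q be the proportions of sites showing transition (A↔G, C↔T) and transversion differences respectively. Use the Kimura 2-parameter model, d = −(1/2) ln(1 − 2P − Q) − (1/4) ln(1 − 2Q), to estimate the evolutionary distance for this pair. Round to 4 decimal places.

0.4006

Differing sites — 3:A/G (Ti); 4:T/G (Tv); 6:A/T (Tv); 13:A/G (Ti); 14:C/A (Tv); 15:G/T (Tv); 19:G/C (Tv); 23:C/G (Tv); 29:G/A (Ti).
Of the 9 differences, 3 transitions and 6 transversions over 29 sites: P = 3/29 = 0.103448, Q = 6/29 = 0.206897.
d = −0.5·ln(0.586207) − 0.25·ln(0.586206) = −0.5·(-0.534082) − 0.25·(-0.534084) = 0.4006.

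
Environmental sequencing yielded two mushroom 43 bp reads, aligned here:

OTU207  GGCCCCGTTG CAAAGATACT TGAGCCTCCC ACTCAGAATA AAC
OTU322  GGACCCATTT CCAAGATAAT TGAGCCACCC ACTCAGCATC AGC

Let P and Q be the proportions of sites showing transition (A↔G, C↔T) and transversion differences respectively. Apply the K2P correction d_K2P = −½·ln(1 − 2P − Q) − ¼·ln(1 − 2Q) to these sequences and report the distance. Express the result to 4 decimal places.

Differing sites — 3:C/A (Tv); 7:G/A (Ti); 10:G/T (Tv); 12:A/C (Tv); 19:C/A (Tv); 27:T/A (Tv); 37:A/C (Tv); 40:A/C (Tv); 42:A/G (Ti).
Of the 9 differences, 2 transitions and 7 transversions over 43 sites: P = 2/43 = 0.046512, Q = 7/43 = 0.162791.
d = −0.5·ln(0.744185) − 0.25·ln(0.674418) = −0.5·(-0.295466) − 0.25·(-0.393905) = 0.2462.

0.2462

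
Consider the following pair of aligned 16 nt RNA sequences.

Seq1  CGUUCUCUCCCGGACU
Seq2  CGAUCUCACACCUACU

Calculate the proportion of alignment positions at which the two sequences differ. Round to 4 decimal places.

Differing sites — 3:U/A; 8:U/A; 10:C/A; 12:G/C; 13:G/U.
There are 5 differences over 16 sites, so p = 5/16 = 0.3125.

0.3125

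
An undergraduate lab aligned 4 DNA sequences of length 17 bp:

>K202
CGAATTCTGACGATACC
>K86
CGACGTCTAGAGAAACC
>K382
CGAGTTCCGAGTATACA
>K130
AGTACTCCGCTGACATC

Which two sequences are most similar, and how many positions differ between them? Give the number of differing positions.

Pairwise Hamming distances:
  K202 vs K86: 6
  K202 vs K382: 5
  K202 vs K130: 8
  K86 vs K382: 9
  K86 vs K130: 10
  K382 vs K130: 10
The smallest is 5, between K202 and K382.

5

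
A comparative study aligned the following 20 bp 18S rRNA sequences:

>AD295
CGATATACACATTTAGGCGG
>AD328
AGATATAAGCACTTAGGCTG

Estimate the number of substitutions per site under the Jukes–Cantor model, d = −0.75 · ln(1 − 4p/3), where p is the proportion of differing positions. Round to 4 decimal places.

Mismatches occur at site 1 (C/A), site 8 (C/A), site 9 (A/G), site 12 (T/C), site 19 (G/T).
p = 5/20 = 0.250000.
d = −0.75 · ln(1 − (4/3)·0.250000) = −0.75 · ln(0.666667) = −0.75 · (-0.405465) = 0.3041.

0.3041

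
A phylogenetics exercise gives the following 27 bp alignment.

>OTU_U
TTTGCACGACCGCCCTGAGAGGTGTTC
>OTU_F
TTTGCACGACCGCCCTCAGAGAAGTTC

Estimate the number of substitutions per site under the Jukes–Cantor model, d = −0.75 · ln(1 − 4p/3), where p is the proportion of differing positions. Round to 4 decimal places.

0.1203

The sequences differ at positions 17 (G/C), 22 (G/A), 23 (T/A).
p = 3/27 = 0.111111.
d = −0.75 · ln(1 − (4/3)·0.111111) = −0.75 · ln(0.851852) = −0.75 · (-0.160342) = 0.1203.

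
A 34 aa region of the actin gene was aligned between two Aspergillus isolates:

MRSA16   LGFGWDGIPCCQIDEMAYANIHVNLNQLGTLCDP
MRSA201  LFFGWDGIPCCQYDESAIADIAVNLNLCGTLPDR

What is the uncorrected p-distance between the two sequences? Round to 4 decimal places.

The sequences differ at positions 2 (G/F), 13 (I/Y), 16 (M/S), 18 (Y/I), 20 (N/D), 22 (H/A), 27 (Q/L), 28 (L/C), 32 (C/P), 34 (P/R).
There are 10 differences over 34 sites, so p = 10/34 = 0.2941.

0.2941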